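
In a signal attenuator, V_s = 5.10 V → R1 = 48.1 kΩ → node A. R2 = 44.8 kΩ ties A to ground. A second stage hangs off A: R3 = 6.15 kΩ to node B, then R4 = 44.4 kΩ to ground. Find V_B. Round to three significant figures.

V_B ≈ 1.48 V

The second stage (R3 + R4 = 50.55 kΩ) loads node A in parallel with R2.
Effective lower resistance at A: R2 ‖ 50.55 = 23.75 kΩ.
First divider: V_A = V_s · 23.75/(48.1 + 23.75) = 1.686 V.
V_B = V_A × 0.8783 = 1.481 V.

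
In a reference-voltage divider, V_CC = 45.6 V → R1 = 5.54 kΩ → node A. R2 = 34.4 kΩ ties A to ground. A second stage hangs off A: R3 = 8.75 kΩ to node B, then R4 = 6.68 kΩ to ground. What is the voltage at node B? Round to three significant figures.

The second stage (R3 + R4 = 15.43 kΩ) loads node A in parallel with R2.
Effective lower resistance at A: R2 ‖ 15.43 = 10.65 kΩ.
So V_A = 45.6 × 0.6579 = 30.00 V.
V_B = V_A × 0.4329 = 12.99 V.

V_B ≈ 13.0 V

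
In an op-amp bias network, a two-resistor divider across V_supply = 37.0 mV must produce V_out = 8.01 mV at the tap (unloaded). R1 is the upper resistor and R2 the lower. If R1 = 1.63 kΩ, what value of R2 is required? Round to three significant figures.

The divider ratio is R2/(R1+R2) = 8.01/37.0 = 0.2165.
R2 = R1 · 0.2165/(1 − 0.2165) = 0.4504 kΩ.

R2 ≈ 0.450 kΩ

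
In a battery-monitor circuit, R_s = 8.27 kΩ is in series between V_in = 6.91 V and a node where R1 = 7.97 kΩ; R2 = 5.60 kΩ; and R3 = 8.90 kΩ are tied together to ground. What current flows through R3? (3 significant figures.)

I ≈ 0.175 mA

Combine the parallel branches: R_p = (1/7.97 + 1/5.60 + 1/8.90)⁻¹ = 2.402 kΩ.
Node voltage V_A = V_in · R_p/(R_s + R_p) = 6.91 × 0.2250 = 1.555 V.
Branch current I = V_A/R3 = 1.555/8.90 = 0.1747 mA.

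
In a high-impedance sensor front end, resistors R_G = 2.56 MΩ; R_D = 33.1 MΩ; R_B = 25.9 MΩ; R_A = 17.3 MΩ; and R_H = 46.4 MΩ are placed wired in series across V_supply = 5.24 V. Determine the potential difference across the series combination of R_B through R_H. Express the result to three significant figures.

V ≈ 3.75 V

ΣR = 2.56 + 33.1 + 25.9 + 17.3 + 46.4 = 125.3 MΩ.
R_{R_B..R_H} = 25.9 + 17.3 + 46.4 = 89.60 MΩ.
Voltage divider: V = V_supply · (89.60 / 125.3) = 5.24 × 0.7153 = 3.748 V.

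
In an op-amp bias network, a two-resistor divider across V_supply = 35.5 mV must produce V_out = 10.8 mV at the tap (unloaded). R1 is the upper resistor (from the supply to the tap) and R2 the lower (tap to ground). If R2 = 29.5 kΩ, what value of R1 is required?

R1 ≈ 67.5 kΩ

Required fraction k = V_out/V_supply = 0.3042.
Rearranging, R1 = R2·(1−k)/k = 29.5 × 2.287 = 67.47 kΩ.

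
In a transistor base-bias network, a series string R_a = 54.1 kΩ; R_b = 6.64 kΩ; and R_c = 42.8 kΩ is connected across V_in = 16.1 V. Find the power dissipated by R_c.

P ≈ 1.03 mW

The common current is I = 16.1/103.5 = 0.1555 mA.
V(R_c) = I·R = 6.655 V; P = V·I = 6.655 × 0.1555 = 1.035 mW.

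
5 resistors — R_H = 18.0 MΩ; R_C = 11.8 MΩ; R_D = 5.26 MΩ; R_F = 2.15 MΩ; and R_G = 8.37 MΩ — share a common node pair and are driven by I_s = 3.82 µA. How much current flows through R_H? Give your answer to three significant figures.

Total conductance ΣG = 1/18.0 + 1/11.8 + 1/5.26 + 1/2.15 + 1/8.37 = 0.9150 (units of 1/MΩ).
R_H takes the fraction G_k/ΣG = 0.05556/0.9150 = 0.06072, so I = 3.82 × 0.06072 = 0.2319 µA.

I ≈ 0.232 µA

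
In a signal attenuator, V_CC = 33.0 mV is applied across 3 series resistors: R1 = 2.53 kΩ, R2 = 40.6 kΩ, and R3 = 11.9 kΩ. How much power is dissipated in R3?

P ≈ 4.28 nW

The common current is I = 33.0/55.03 = 0.5997 µA.
P(R3) = I²·R3 = (0.5997)² × 11.9 = 4.279 nW.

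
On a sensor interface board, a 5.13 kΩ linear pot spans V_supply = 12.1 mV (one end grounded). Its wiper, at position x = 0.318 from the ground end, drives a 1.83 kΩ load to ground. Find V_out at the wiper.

The pot divides into 3.499 kΩ above the wiper and 1.631 kΩ below.
(x·R_p) ‖ R_L = 0.8625 kΩ.
V_out = 12.1 × 0.8625/(3.499 + 0.8625) = 2.393 mV.
(Unloaded: V_out = x·V_supply = 3.85 mV.)

V_out ≈ 2.39 mV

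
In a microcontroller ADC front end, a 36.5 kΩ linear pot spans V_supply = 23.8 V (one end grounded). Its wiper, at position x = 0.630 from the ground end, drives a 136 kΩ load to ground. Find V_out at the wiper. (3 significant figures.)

Split the track: R_lower = x·R_p = 23.00 kΩ, R_upper = (1−x)·R_p = 13.50 kΩ.
R_L loads the lower segment: effective lower R = 19.67 kΩ.
V_out = 23.8 × 19.67/(13.50 + 19.67) = 14.11 V.
(Unloaded: V_out = x·V_supply = 15.0 V.)

V_out ≈ 14.1 V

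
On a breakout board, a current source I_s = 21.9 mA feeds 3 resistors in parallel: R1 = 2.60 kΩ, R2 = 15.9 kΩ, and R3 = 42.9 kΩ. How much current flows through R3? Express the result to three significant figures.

I ≈ 1.08 mA

Total conductance ΣG = 1/2.60 + 1/15.9 + 1/42.9 = 0.4708 (units of 1/kΩ).
R3 takes the fraction G_k/ΣG = 0.02331/0.4708 = 0.04951, so I = 21.9 × 0.04951 = 1.084 mA.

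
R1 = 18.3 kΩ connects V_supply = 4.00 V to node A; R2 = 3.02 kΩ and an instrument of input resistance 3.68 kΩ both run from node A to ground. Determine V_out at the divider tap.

V_out ≈ 0.332 V

The load sits in parallel with R2, giving an effective lower resistance R2' = R2·R_L/(R2+R_L) = 1.659 kΩ.
Now apply the divider: V_out = 4.00 × 0.08311 = 0.3324 V.
(Unloaded it would be 0.567 V; the load pulls it down.)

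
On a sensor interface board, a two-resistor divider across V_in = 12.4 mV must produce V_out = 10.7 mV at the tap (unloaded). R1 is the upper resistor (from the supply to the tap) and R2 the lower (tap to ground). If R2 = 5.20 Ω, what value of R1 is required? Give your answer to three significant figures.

R1 ≈ 0.826 Ω

V_out/V_in = R2/(R1+R2) = 0.8629.
So R1 = R2 · (V_in/V_out − 1) = 5.20 × (12.4/10.7 − 1) = 5.20 × 0.1589 = 0.8262 Ω.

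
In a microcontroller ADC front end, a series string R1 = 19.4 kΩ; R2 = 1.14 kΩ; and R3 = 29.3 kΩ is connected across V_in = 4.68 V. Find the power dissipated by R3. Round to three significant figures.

P ≈ 0.258 mW

Series current I = V_in/ΣR = 4.68/49.84 = 0.09390 mA.
P = I²R = 0.008817 × 29.3 = 0.2583 mW.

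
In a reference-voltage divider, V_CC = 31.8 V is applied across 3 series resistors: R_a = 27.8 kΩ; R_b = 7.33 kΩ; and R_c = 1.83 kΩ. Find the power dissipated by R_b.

ΣR = 36.96 kΩ → I = 31.8/36.96 = 0.8604 mA.
V(R_b) = I·R = 6.307 V; P = V·I = 6.307 × 0.8604 = 5.426 mW.

P ≈ 5.43 mW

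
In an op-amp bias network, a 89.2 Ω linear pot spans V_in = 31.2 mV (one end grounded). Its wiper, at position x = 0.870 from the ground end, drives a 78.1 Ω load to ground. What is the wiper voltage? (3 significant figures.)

Lower segment x·R_p = 77.60 Ω; upper segment (1−x)·R_p = 11.60 Ω.
(x·R_p) ‖ R_L = 38.93 Ω.
Then V_out = V_in · 38.93/(11.60 + 38.93) = 24.04 mV.
(Unloaded: V_out = x·V_in = 27.1 mV.)

V_out ≈ 24.0 mV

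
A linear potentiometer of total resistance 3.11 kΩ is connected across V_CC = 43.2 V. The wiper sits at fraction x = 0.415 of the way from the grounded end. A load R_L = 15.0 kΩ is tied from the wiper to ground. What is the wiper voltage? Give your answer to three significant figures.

V_out ≈ 17.1 V

The pot divides into 1.819 kΩ above the wiper and 1.291 kΩ below.
(x·R_p) ‖ R_L = 1.188 kΩ.
Loaded-divider output: V_out = 43.2 × 0.3951 = 17.07 V.
(Unloaded: V_out = x·V_CC = 17.9 V.)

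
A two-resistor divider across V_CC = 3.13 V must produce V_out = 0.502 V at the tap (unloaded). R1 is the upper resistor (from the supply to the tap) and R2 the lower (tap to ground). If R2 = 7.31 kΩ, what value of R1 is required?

R1 ≈ 38.3 kΩ

Required fraction k = V_out/V_CC = 0.1604.
So R1 = R2 · (V_CC/V_out − 1) = 7.31 × (3.13/0.502 − 1) = 7.31 × 5.235 = 38.27 kΩ.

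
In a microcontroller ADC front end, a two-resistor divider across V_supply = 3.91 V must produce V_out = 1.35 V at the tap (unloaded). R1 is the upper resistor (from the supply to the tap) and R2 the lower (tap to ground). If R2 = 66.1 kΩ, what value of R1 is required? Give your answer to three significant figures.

R1 ≈ 125 kΩ

The divider ratio is R2/(R1+R2) = 1.35/3.91 = 0.3453.
R1 = R2·(1/k − 1) = 66.1 × 1.896 = 125.3 kΩ.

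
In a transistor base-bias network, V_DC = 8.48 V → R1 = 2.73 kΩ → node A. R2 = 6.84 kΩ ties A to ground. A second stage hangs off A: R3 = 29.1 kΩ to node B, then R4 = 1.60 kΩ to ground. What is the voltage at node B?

Node A sees R2 in parallel with the series input of stage 2, R3 + R4 = 30.70 kΩ.
R2 ‖ (R3+R4) = 5.594 kΩ.
First divider: V_A = V_DC · 5.594/(2.73 + 5.594) = 5.699 V.
Stage 2 is unloaded, so V_B = V_A · R4/(R3+R4) = 5.699 × 1.60/30.70 = 0.2970 V.

V_B ≈ 0.297 V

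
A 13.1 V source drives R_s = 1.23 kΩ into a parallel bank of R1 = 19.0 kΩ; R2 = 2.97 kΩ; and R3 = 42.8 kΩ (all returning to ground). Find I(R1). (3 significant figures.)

Combine the parallel branches: R_p = (1/19.0 + 1/2.97 + 1/42.8)⁻¹ = 2.423 kΩ.
V_A = 13.1 × 2.423/3.653 = 8.689 V.
I(R1) = V_A / R1 = 8.689/19.0 = 0.4573 mA.

I ≈ 0.457 mA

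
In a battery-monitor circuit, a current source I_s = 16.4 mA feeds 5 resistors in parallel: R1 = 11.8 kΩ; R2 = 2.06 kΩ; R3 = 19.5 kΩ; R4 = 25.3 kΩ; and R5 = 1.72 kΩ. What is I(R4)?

ΣG = 1/11.8 + 1/2.06 + 1/19.5 + 1/25.3 + 1/1.72 = 1.242.
By the current-divider rule, I = I_s · G_k/ΣG = 16.4 × 0.03181 = 0.5218 mA.

I ≈ 0.522 mA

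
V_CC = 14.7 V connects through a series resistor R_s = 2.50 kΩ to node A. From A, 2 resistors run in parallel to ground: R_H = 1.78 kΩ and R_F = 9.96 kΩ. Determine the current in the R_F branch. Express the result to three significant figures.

I ≈ 0.556 mA

Parallel bank: R_p = 1/(1/1.78 + 1/9.96) = 1.510 kΩ.
V_A by voltage divider: V_A = 14.7 × 1.510/(2.50 + 1.510) = 5.536 V.
Branch current I = V_A/R_F = 5.536/9.96 = 0.5558 mA.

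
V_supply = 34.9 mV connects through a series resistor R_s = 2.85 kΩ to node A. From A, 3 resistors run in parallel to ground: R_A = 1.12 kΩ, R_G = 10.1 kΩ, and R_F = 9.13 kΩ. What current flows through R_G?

I ≈ 0.835 µA

Equivalent of the parallel group: R_p = 0.9079 kΩ.
V_A by voltage divider: V_A = 34.9 × 0.9079/(2.85 + 0.9079) = 8.432 mV.
Branch current I = V_A/R_G = 8.432/10.1 = 0.8349 µA.
(Equivalently: I_total = 9.287 µA, then current-divider fraction G_k/ΣG = 0.08989.)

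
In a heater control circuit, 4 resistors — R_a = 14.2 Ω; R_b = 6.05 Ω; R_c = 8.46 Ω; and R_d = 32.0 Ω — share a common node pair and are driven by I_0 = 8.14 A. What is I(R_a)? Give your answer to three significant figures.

I ≈ 1.49 A

Total conductance ΣG = 1/14.2 + 1/6.05 + 1/8.46 + 1/32.0 = 0.3852 (units of 1/Ω).
R_a takes the fraction G_k/ΣG = 0.07042/0.3852 = 0.1828, so I = 8.14 × 0.1828 = 1.488 A.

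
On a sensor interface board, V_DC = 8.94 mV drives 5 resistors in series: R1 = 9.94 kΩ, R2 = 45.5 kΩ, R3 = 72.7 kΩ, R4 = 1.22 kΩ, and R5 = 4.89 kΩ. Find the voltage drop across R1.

V ≈ 0.662 mV

ΣR = 9.94 + 45.5 + 72.7 + 1.22 + 4.89 = 134.2 kΩ.
V = V_DC · R/ΣR = 8.94 × 0.07404 = 0.6619 mV.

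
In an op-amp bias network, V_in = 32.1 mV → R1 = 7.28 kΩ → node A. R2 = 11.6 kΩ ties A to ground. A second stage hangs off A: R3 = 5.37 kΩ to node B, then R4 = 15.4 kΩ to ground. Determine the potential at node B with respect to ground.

Node A sees R2 in parallel with the series input of stage 2, R3 + R4 = 20.77 kΩ.
R2 ‖ (R3+R4) = 7.443 kΩ.
V_A = 32.1 × 7.443/(7.28 + 7.443) = 16.23 mV.
V_B = V_A × 0.7415 = 12.03 mV.

V_B ≈ 12.0 mV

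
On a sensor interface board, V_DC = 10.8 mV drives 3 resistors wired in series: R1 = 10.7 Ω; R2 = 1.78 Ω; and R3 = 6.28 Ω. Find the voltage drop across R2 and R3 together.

ΣR = 10.7 + 1.78 + 6.28 = 18.76 Ω.
R_{R2..R3} = 1.78 + 6.28 = 8.060 Ω.
V = V_DC · R/ΣR = 10.8 × 0.4296 = 4.640 mV.

V ≈ 4.64 mV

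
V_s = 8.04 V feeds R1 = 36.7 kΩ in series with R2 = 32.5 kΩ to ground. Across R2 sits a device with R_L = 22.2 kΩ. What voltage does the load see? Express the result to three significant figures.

V_out ≈ 2.13 V

First combine the lower leg with the load: R2 ‖ R_L = 13.19 kΩ.
Then V_out = V_s · R2'/(R1 + R2') = 8.04 × 13.19/49.89 = 2.126 V.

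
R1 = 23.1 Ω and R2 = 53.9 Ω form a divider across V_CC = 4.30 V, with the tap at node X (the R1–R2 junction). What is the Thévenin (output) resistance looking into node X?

Looking into X with the source shorted: R_th = R1·R2/(R1+R2) = 23.10 × 53.9/77.00 = 16.17 Ω.

R_th ≈ 16.2 Ω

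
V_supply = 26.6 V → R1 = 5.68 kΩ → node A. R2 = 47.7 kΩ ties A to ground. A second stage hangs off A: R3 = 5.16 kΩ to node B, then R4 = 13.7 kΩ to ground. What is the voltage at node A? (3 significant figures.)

Node A sees R2 in parallel with the series input of stage 2, R3 + R4 = 18.86 kΩ.
R2 ‖ (R3+R4) = 13.52 kΩ.
First divider: V_A = V_supply · 13.52/(5.68 + 13.52) = 18.73 V.

V_A ≈ 18.7 V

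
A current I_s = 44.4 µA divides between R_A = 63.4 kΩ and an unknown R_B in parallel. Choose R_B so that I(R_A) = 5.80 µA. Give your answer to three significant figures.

R_B ≈ 9.53 kΩ

The fraction through R_A equals R_B/(R_A+R_B).
5.80/44.4 = R_B/(R_A + R_B) → R_B = R_A · (0.1306)/(1 − 0.1306) = 63.4 × 0.1503 = 9.526 kΩ.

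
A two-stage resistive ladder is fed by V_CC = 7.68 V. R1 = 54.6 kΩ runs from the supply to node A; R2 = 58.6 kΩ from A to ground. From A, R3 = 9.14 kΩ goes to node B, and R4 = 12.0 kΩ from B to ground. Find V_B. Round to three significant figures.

Looking into the second stage from A: R3 + R4 = 21.14 kΩ appears in parallel with R2.
Effective lower resistance at A: R2 ‖ 21.14 = 15.54 kΩ.
First divider: V_A = V_CC · 15.54/(54.6 + 15.54) = 1.701 V.
Stage 2 is unloaded, so V_B = V_A · R4/(R3+R4) = 1.701 × 12.0/21.14 = 0.9657 V.

V_B ≈ 0.966 V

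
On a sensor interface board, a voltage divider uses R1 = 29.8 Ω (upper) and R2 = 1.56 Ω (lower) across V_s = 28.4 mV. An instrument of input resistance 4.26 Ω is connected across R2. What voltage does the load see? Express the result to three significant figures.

V_out ≈ 1.05 mV

R2 ‖ R_L = (1.56 × 4.26)/(1.56 + 4.26) = 1.142 Ω.
Voltage divider with the loaded lower leg: V_out = 28.4 × 1.142/(29.8 + 1.142) = 28.4 × 0.03690 = 1.048 mV.
(Unloaded it would be 1.41 mV; the load pulls it down.)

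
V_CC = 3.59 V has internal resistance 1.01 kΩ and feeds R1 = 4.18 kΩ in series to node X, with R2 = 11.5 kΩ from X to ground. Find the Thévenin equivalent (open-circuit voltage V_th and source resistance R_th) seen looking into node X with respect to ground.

V_th ≈ 2.47 V, R_th ≈ 3.58 kΩ

R1' = 1.01 + 4.18 = 5.190 kΩ (source resistance + R1).
V_th is the unloaded tap voltage: V_CC · R2/(R1'+R2) = 3.59 × 0.6890 = 2.474 V.
Looking into X with the source shorted: R_th = R1'·R2/(R1'+R2) = 5.190 × 11.5/16.69 = 3.576 kΩ.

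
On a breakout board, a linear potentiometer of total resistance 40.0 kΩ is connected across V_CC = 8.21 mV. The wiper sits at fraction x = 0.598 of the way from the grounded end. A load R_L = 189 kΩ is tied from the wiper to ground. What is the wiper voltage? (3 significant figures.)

The pot divides into 16.08 kΩ above the wiper and 23.92 kΩ below.
Lower segment in parallel with the load: 23.92 ‖ 189 = 21.23 kΩ.
Then V_out = V_CC · 21.23/(16.08 + 21.23) = 4.672 mV.

V_out ≈ 4.67 mV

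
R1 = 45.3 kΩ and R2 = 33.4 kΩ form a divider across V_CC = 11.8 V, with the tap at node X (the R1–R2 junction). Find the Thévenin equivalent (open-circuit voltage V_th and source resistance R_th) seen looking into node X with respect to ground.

With X open, the divider is unloaded: V_th = 11.8 × 33.4/78.70 = 5.008 V.
Looking into X with the source shorted: R_th = R1·R2/(R1+R2) = 45.30 × 33.4/78.70 = 19.23 kΩ.

V_th ≈ 5.01 V, R_th ≈ 19.2 kΩ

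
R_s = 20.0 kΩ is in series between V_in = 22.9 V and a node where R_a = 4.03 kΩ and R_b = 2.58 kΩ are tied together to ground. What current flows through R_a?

Parallel bank: R_p = 1/(1/4.03 + 1/2.58) = 1.573 kΩ.
V_A by voltage divider: V_A = 22.9 × 1.573/(20.0 + 1.573) = 1.670 V.
Branch current I = V_A/R_a = 1.670/4.03 = 0.4143 mA.
(Check via current divider: I_total = 1.062 mA; share G_k/ΣG = 0.3903 → same result.)

I ≈ 0.414 mA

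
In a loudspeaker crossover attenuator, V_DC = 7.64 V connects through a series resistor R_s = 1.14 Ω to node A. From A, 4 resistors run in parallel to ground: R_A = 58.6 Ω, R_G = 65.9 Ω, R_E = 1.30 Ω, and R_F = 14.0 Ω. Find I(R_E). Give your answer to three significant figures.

Parallel bank: R_p = 1/(1/58.6 + 1/65.9 + 1/1.30 + 1/14.0) = 1.146 Ω.
V_A by voltage divider: V_A = 7.64 × 1.146/(1.14 + 1.146) = 3.829 V.
Branch current I = V_A/R_E = 3.829/1.30 = 2.946 A.

I ≈ 2.95 A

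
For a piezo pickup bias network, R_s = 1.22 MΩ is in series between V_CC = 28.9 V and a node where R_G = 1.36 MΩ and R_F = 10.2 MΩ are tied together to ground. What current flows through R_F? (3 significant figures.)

Equivalent of the parallel group: R_p = 1.200 MΩ.
V_A = 28.9 × 1.200/2.420 = 14.33 V.
Branch current I = V_A/R_F = 14.33/10.2 = 1.405 µA.

I ≈ 1.40 µA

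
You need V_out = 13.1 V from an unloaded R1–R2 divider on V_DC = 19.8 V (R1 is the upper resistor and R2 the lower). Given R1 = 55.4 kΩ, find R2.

The divider ratio is R2/(R1+R2) = 13.1/19.8 = 0.6616.
Rearranging, R2 = R1·k/(1−k) = 55.4 × 1.955 = 108.3 kΩ.

R2 ≈ 108 kΩ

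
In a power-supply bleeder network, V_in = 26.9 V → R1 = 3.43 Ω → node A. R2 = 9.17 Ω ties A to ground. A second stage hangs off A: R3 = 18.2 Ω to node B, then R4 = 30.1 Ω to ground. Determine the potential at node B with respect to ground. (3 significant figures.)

V_B ≈ 11.6 V

Looking into the second stage from A: R3 + R4 = 48.30 Ω appears in parallel with R2.
Effective lower resistance at A: R2 ‖ 48.30 = 7.707 Ω.
First divider: V_A = V_in · 7.707/(3.43 + 7.707) = 18.62 V.
Then the unloaded second divider: V_B = V_A × R4/(R3+R4) = 18.62 × 0.6232 = 11.60 V.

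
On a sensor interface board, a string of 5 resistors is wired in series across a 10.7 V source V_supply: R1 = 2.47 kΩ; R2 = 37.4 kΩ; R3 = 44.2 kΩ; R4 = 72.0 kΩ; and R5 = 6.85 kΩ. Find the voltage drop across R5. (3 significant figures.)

V ≈ 0.450 V

ΣR = 2.47 + 37.4 + 44.2 + 72.0 + 6.85 = 162.9 kΩ.
By the voltage-divider rule, V = 10.7 × 6.850/162.9 = 0.4499 V.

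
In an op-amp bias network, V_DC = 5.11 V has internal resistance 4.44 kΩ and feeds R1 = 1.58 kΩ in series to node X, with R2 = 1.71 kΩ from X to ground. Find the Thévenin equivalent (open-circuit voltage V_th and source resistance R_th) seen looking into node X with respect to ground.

V_th ≈ 1.13 V, R_th ≈ 1.33 kΩ

R1' = 4.44 + 1.58 = 6.020 kΩ (source resistance + R1).
With X open, the divider is unloaded: V_th = 5.11 × 1.71/7.730 = 1.130 V.
Zeroing V_DC shorts the top of R1' to ground, so R_th = R1' ‖ R2 = 1.332 kΩ.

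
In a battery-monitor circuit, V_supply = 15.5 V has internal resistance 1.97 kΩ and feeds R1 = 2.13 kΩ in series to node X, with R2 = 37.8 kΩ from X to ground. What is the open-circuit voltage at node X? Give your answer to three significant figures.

V_th ≈ 14.0 V

R1' = 1.97 + 2.13 = 4.100 kΩ (source resistance + R1).
With X open, the divider is unloaded: V_th = 15.5 × 37.8/41.90 = 13.98 V.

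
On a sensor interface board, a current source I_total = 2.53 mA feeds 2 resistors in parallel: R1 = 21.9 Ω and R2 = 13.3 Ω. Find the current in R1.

I ≈ 0.956 mA

With just two branches, the current splits inversely with resistance.
I(R1) = 2.53 × 13.3/(21.9 + 13.3) = 2.53 × 0.3778 = 0.9559 mA.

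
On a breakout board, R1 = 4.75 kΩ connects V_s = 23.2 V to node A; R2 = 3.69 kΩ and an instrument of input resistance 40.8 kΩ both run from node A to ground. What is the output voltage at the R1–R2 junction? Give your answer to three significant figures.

V_out ≈ 9.65 V

R2 ‖ R_L = (3.69 × 40.8)/(3.69 + 40.8) = 3.384 kΩ.
Then V_out = V_s · R2'/(R1 + R2') = 23.2 × 3.384/8.134 = 9.652 V.
(Unloaded it would be 10.1 V; the load pulls it down.)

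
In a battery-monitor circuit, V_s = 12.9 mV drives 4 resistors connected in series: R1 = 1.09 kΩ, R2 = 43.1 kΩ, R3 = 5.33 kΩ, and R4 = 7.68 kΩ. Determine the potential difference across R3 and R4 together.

V ≈ 2.93 mV

ΣR = 1.09 + 43.1 + 5.33 + 7.68 = 57.20 kΩ.
R_{R3..R4} = 5.33 + 7.68 = 13.01 kΩ.
Voltage divider: V = V_s · (13.01 / 57.20) = 12.9 × 0.2274 = 2.934 mV.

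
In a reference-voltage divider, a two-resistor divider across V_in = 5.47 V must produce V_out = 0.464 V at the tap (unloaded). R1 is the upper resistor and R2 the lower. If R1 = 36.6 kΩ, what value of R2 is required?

R2 ≈ 3.39 kΩ

The divider ratio is R2/(R1+R2) = 0.464/5.47 = 0.08483.
Rearranging, R2 = R1·k/(1−k) = 36.6 × 0.09269 = 3.392 kΩ.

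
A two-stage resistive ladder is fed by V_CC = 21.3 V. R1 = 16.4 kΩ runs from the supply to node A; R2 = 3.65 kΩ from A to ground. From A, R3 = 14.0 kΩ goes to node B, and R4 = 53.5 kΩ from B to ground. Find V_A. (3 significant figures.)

V_A ≈ 3.71 V

Node A sees R2 in parallel with the series input of stage 2, R3 + R4 = 67.50 kΩ.
Effective lower resistance at A: R2 ‖ 67.50 = 3.463 kΩ.
So V_A = 21.3 × 0.1743 = 3.713 V.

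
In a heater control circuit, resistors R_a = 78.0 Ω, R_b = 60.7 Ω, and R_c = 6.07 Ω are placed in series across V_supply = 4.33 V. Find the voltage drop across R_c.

Series total: ΣR = 78.0 + 60.7 + 6.07 = 144.8 Ω.
Voltage divider: V = V_supply · (6.070 / 144.8) = 4.33 × 0.04193 = 0.1816 V.

V ≈ 0.182 V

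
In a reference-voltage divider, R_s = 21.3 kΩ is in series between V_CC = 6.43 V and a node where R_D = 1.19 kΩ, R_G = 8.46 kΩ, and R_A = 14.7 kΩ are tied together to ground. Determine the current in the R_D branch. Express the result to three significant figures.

I ≈ 0.236 mA

Combine the parallel branches: R_p = (1/1.19 + 1/8.46 + 1/14.7)⁻¹ = 0.9741 kΩ.
Node voltage V_A = V_CC · R_p/(R_s + R_p) = 6.43 × 0.04373 = 0.2812 V.
Branch current I = V_A/R_D = 0.2812/1.19 = 0.2363 mA.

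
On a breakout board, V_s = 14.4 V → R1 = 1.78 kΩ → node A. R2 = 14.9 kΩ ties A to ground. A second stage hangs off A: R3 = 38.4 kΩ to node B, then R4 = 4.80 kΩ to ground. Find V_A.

Looking into the second stage from A: R3 + R4 = 43.20 kΩ appears in parallel with R2.
R2 ‖ (R3+R4) = 11.08 kΩ.
First divider: V_A = V_s · 11.08/(1.78 + 11.08) = 12.41 V.

V_A ≈ 12.4 V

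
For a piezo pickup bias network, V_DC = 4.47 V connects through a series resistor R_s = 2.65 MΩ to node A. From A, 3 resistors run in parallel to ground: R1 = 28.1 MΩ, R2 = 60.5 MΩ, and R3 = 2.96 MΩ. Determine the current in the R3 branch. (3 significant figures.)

I ≈ 0.743 µA

Combine the parallel branches: R_p = (1/28.1 + 1/60.5 + 1/2.96)⁻¹ = 2.564 MΩ.
V_A = 4.47 × 2.564/5.214 = 2.198 V.
Branch current I = V_A/R3 = 2.198/2.96 = 0.7427 µA.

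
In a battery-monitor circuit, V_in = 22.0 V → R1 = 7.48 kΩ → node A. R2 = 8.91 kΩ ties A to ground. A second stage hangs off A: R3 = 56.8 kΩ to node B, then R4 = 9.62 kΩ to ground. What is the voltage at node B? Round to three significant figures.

Looking into the second stage from A: R3 + R4 = 66.42 kΩ appears in parallel with R2.
R2 ‖ (R3+R4) = 7.856 kΩ.
First divider: V_A = V_in · 7.856/(7.48 + 7.856) = 11.27 V.
Then the unloaded second divider: V_B = V_A × R4/(R3+R4) = 11.27 × 0.1448 = 1.632 V.

V_B ≈ 1.63 V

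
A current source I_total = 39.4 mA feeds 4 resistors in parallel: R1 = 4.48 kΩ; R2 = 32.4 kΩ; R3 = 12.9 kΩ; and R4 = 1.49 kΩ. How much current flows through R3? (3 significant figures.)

Conductances: ΣG = 1/4.48 + 1/32.4 + 1/12.9 + 1/1.49 = 1.003 (1/kΩ).
R3 takes the fraction G_k/ΣG = 0.07752/1.003 = 0.07731, so I = 39.4 × 0.07731 = 3.046 mA.

I ≈ 3.05 mA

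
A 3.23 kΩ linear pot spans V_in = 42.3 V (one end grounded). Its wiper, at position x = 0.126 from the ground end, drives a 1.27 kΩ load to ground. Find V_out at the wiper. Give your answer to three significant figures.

Lower segment x·R_p = 0.4070 kΩ; upper segment (1−x)·R_p = 2.823 kΩ.
Lower segment in parallel with the load: 0.4070 ‖ 1.27 = 0.3082 kΩ.
Loaded-divider output: V_out = 42.3 × 0.09843 = 4.164 V.

V_out ≈ 4.16 V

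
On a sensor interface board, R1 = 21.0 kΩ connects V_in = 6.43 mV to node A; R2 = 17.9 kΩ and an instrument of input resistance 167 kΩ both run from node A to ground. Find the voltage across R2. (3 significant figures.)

R2 ‖ R_L = (17.9 × 167)/(17.9 + 167) = 16.17 kΩ.
Then V_out = V_in · R2'/(R1 + R2') = 6.43 × 16.17/37.17 = 2.797 mV.

V_out ≈ 2.80 mV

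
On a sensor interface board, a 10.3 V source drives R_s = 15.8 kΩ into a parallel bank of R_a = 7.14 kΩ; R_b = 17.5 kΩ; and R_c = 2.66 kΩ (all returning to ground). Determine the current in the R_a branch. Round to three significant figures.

I ≈ 0.143 mA

Parallel bank: R_p = 1/(1/7.14 + 1/17.5 + 1/2.66) = 1.745 kΩ.
V_A = 10.3 × 1.745/17.54 = 1.024 V.
I(R_a) = V_A / R_a = 1.024/7.14 = 0.1435 mA.
(Equivalently: I_total = 0.5871 mA, then current-divider fraction G_k/ΣG = 0.2444.)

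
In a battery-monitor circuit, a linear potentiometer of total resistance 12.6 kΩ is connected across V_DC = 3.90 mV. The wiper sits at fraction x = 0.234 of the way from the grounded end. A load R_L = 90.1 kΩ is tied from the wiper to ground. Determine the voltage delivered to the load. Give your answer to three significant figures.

The pot divides into 9.652 kΩ above the wiper and 2.948 kΩ below.
(x·R_p) ‖ R_L = 2.855 kΩ.
V_out = 3.90 × 2.855/(9.652 + 2.855) = 0.8903 mV.

V_out ≈ 0.890 mV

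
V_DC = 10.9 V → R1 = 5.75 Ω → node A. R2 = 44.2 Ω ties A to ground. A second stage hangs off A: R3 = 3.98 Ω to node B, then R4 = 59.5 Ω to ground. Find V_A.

Node A sees R2 in parallel with the series input of stage 2, R3 + R4 = 63.48 Ω.
Effective lower resistance at A: R2 ‖ 63.48 = 26.06 Ω.
So V_A = 10.9 × 0.8192 = 8.930 V.

V_A ≈ 8.93 V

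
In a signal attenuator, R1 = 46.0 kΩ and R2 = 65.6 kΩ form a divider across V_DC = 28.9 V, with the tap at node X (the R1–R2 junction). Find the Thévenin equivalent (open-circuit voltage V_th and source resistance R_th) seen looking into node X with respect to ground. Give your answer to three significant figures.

V_th ≈ 17.0 V, R_th ≈ 27.0 kΩ

Open-circuit (no load on X): V_th = V_DC · R2/(R1 + R2) = 28.9 × 65.6/(46.00 + 65.6) = 16.99 V.
Zeroing V_DC shorts the top of R1 to ground, so R_th = R1 ‖ R2 = 27.04 kΩ.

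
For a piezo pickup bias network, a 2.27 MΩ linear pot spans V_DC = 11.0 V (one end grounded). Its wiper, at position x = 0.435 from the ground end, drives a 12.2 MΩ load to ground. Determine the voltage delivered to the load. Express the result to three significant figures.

The pot divides into 1.283 MΩ above the wiper and 0.9875 MΩ below.
Lower segment in parallel with the load: 0.9875 ‖ 12.2 = 0.9135 MΩ.
Loaded-divider output: V_out = 11.0 × 0.4160 = 4.576 V.

V_out ≈ 4.58 V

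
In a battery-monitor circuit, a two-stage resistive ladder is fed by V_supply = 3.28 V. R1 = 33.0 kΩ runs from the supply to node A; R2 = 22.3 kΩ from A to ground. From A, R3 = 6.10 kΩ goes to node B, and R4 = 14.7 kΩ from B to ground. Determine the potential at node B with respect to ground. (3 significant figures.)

Looking into the second stage from A: R3 + R4 = 20.80 kΩ appears in parallel with R2.
Effective lower resistance at A: R2 ‖ 20.80 = 10.76 kΩ.
So V_A = 3.28 × 0.2459 = 0.8066 V.
Stage 2 is unloaded, so V_B = V_A · R4/(R3+R4) = 0.8066 × 14.7/20.80 = 0.5701 V.

V_B ≈ 0.570 V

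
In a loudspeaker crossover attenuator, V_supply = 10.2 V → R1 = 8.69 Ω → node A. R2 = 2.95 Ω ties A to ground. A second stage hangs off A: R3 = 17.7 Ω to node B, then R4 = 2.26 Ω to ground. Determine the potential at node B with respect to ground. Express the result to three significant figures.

V_B ≈ 0.264 V

Node A sees R2 in parallel with the series input of stage 2, R3 + R4 = 19.96 Ω.
Effective lower resistance at A: R2 ‖ 19.96 = 2.570 Ω.
V_A = 10.2 × 2.570/(8.69 + 2.570) = 2.328 V.
Stage 2 is unloaded, so V_B = V_A · R4/(R3+R4) = 2.328 × 2.26/19.96 = 0.2636 V.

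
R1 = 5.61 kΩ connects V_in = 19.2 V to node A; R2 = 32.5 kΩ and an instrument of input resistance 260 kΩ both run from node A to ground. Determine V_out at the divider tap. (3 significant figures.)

R2 ‖ R_L = (32.5 × 260)/(32.5 + 260) = 28.89 kΩ.
Voltage divider with the loaded lower leg: V_out = 19.2 × 28.89/(5.61 + 28.89) = 19.2 × 0.8374 = 16.08 V.

V_out ≈ 16.1 V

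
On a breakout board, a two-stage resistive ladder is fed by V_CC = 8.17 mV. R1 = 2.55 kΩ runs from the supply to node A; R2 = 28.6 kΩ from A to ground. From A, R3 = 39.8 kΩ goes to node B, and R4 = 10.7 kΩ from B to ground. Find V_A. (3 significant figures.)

V_A ≈ 7.17 mV

Node A sees R2 in parallel with the series input of stage 2, R3 + R4 = 50.50 kΩ.
Effective lower resistance at A: R2 ‖ 50.50 = 18.26 kΩ.
So V_A = 8.17 × 0.8775 = 7.169 mV.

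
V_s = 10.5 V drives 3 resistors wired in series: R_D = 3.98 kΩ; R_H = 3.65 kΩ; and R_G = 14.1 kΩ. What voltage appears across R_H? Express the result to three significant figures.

V ≈ 1.76 V

ΣR = 3.98 + 3.65 + 14.1 = 21.73 kΩ.
By the voltage-divider rule, V = 10.5 × 3.650/21.73 = 1.764 V.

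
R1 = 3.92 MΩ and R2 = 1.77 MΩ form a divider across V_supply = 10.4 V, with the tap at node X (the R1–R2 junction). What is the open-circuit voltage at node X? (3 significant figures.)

V_th is the unloaded tap voltage: V_supply · R2/(R1+R2) = 10.4 × 0.3111 = 3.235 V.

V_th ≈ 3.24 V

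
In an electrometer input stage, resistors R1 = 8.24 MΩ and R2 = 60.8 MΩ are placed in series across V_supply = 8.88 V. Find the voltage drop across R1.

V ≈ 1.06 V

Series total: ΣR = 8.24 + 60.8 = 69.04 MΩ.
By the voltage-divider rule, V = 8.88 × 8.240/69.04 = 1.060 V.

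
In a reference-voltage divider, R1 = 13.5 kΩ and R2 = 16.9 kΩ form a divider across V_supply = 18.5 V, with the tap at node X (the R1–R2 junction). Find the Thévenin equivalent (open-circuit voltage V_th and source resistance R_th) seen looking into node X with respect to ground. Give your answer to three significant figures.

V_th ≈ 10.3 V, R_th ≈ 7.50 kΩ

With X open, the divider is unloaded: V_th = 18.5 × 16.9/30.40 = 10.28 V.
Zeroing V_supply shorts the top of R1 to ground, so R_th = R1 ‖ R2 = 7.505 kΩ.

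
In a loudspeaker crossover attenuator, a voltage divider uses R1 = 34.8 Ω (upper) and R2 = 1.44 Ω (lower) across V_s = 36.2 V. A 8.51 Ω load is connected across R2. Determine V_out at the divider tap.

V_out ≈ 1.24 V

R2 ‖ R_L = (1.44 × 8.51)/(1.44 + 8.51) = 1.232 Ω.
Now apply the divider: V_out = 36.2 × 0.03418 = 1.237 V.
(Unloaded it would be 1.44 V; the load pulls it down.)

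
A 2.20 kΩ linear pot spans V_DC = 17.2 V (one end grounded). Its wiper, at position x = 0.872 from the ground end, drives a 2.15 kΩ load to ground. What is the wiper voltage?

V_out ≈ 13.5 V

Split the track: R_lower = x·R_p = 1.918 kΩ, R_upper = (1−x)·R_p = 0.2816 kΩ.
Lower segment in parallel with the load: 1.918 ‖ 2.15 = 1.014 kΩ.
Then V_out = V_DC · 1.014/(0.2816 + 1.014) = 13.46 V.
(Unloaded: V_out = x·V_DC = 15.0 V.)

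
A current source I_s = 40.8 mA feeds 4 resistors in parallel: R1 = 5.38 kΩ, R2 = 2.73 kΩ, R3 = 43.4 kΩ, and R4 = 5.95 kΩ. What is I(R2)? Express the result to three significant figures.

I ≈ 20.1 mA

Conductances: ΣG = 1/5.38 + 1/2.73 + 1/43.4 + 1/5.95 = 0.7433 (1/kΩ).
By the current-divider rule, I = I_s · G_k/ΣG = 40.8 × 0.4928 = 20.11 mA.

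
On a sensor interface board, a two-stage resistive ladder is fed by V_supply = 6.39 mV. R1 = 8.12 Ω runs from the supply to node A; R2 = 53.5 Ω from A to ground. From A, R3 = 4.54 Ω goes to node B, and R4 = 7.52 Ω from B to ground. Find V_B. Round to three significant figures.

V_B ≈ 2.18 mV

Node A sees R2 in parallel with the series input of stage 2, R3 + R4 = 12.06 Ω.
Effective lower resistance at A: R2 ‖ 12.06 = 9.842 Ω.
So V_A = 6.39 × 0.5479 = 3.501 mV.
V_B = V_A × 0.6235 = 2.183 mV.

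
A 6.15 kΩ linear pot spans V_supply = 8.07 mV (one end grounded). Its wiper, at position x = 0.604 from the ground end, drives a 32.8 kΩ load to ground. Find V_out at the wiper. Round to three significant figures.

V_out ≈ 4.67 mV

Lower segment x·R_p = 3.715 kΩ; upper segment (1−x)·R_p = 2.435 kΩ.
(x·R_p) ‖ R_L = 3.337 kΩ.
V_out = 8.07 × 3.337/(2.435 + 3.337) = 4.665 mV.
(Unloaded: V_out = x·V_supply = 4.87 mV.)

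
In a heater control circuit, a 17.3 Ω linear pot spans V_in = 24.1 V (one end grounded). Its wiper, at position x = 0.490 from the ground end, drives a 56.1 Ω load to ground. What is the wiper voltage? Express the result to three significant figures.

Split the track: R_lower = x·R_p = 8.477 Ω, R_upper = (1−x)·R_p = 8.823 Ω.
Lower segment in parallel with the load: 8.477 ‖ 56.1 = 7.364 Ω.
Then V_out = V_in · 7.364/(8.823 + 7.364) = 10.96 V.
(Unloaded: V_out = x·V_in = 11.8 V.)

V_out ≈ 11.0 V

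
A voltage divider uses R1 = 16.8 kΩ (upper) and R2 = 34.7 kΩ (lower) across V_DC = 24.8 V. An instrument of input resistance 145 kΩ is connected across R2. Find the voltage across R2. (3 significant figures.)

First combine the lower leg with the load: R2 ‖ R_L = 28.00 kΩ.
Now apply the divider: V_out = 24.8 × 0.6250 = 15.50 V.

V_out ≈ 15.5 V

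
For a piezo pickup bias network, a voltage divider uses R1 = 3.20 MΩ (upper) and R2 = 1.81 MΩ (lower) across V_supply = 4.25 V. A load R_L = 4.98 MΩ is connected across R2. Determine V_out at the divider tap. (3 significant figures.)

V_out ≈ 1.25 V

R2 ‖ R_L = (1.81 × 4.98)/(1.81 + 4.98) = 1.328 MΩ.
Voltage divider with the loaded lower leg: V_out = 4.25 × 1.328/(3.20 + 1.328) = 4.25 × 0.2932 = 1.246 V.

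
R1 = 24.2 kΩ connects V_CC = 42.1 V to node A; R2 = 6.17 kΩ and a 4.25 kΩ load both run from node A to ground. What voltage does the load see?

V_out ≈ 3.97 V

The load sits in parallel with R2, giving an effective lower resistance R2' = R2·R_L/(R2+R_L) = 2.517 kΩ.
Then V_out = V_CC · R2'/(R1 + R2') = 42.1 × 2.517/26.72 = 3.966 V.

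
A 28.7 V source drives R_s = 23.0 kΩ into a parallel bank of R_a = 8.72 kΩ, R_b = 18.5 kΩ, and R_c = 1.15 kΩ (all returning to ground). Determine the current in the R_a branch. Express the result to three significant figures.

Combine the parallel branches: R_p = (1/8.72 + 1/18.5 + 1/1.15)⁻¹ = 0.9631 kΩ.
Node voltage V_A = V_CC · R_p/(R_s + R_p) = 28.7 × 0.04019 = 1.153 V.
I(R_a) = V_A / R_a = 1.153/8.72 = 0.1323 mA.
(Equivalently: I_total = 1.198 mA, then current-divider fraction G_k/ΣG = 0.1104.)

I ≈ 0.132 mA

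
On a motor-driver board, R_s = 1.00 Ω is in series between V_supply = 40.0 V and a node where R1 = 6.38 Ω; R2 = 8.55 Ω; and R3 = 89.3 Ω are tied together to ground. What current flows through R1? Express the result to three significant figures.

Equivalent of the parallel group: R_p = 3.510 Ω.
V_A by voltage divider: V_A = 40.0 × 3.510/(1.00 + 3.510) = 31.13 V.
I(R1) = V_A / R1 = 31.13/6.38 = 4.879 A.
(Equivalently: I_total = 8.869 A, then current-divider fraction G_k/ΣG = 0.5502.)

I ≈ 4.88 A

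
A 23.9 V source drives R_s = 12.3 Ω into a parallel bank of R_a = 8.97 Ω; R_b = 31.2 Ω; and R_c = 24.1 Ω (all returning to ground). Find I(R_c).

Combine the parallel branches: R_p = (1/8.97 + 1/31.2 + 1/24.1)⁻¹ = 5.405 Ω.
V_A = 23.9 × 5.405/17.70 = 7.296 V.
Branch current I = V_A/R_c = 7.296/24.1 = 0.3027 A.
(Equivalently: I_total = 1.350 A, then current-divider fraction G_k/ΣG = 0.2243.)

I ≈ 0.303 A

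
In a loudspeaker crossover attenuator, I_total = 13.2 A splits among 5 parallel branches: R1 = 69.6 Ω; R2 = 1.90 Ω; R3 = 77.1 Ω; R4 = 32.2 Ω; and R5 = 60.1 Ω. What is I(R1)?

I ≈ 0.315 A

Conductances: ΣG = 1/69.6 + 1/1.90 + 1/77.1 + 1/32.2 + 1/60.1 = 0.6013 (1/Ω).
By the current-divider rule, I = I_total · G_k/ΣG = 13.2 × 0.02389 = 0.3154 A.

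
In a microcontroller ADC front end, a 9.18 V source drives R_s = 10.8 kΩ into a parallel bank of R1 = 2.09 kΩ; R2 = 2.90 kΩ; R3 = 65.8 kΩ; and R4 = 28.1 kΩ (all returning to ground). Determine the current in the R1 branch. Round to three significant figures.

Combine the parallel branches: R_p = (1/2.09 + 1/2.90 + 1/65.8 + 1/28.1)⁻¹ = 1.144 kΩ.
Node voltage V_A = V_s · R_p/(R_s + R_p) = 9.18 × 0.09578 = 0.8793 V.
I(R1) = V_A / R1 = 0.8793/2.09 = 0.4207 mA.

I ≈ 0.421 mA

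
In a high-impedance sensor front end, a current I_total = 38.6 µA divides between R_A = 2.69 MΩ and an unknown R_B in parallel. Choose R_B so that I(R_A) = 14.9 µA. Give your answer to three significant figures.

R_B ≈ 1.69 MΩ

Two-branch current divider: I_A = I_total · R_B/(R_A + R_B).
With f = 0.3860, R_B = R_A · f/(1−f) = 2.69 × 0.6287 = 1.691 MΩ.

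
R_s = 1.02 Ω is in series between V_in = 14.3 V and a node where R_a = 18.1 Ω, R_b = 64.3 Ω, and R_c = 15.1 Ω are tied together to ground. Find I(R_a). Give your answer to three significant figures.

I ≈ 0.693 A

Parallel bank: R_p = 1/(1/18.1 + 1/64.3 + 1/15.1) = 7.298 Ω.
V_A = 14.3 × 7.298/8.318 = 12.55 V.
I(R_a) = V_A / R_a = 12.55/18.1 = 0.6932 A.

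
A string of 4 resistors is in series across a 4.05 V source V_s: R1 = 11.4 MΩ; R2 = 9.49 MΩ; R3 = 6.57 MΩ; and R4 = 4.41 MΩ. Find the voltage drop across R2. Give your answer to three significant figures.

V ≈ 1.21 V

Total series resistance ΣR = 11.4 + 9.49 + 6.57 + 4.41 = 31.87 MΩ.
V = V_s · R/ΣR = 4.05 × 0.2978 = 1.206 V.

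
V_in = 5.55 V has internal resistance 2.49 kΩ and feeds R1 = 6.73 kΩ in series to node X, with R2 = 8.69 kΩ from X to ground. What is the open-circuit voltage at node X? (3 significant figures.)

V_th ≈ 2.69 V

R1' = 2.49 + 6.73 = 9.220 kΩ (source resistance + R1).
V_th is the unloaded tap voltage: V_in · R2/(R1'+R2) = 5.55 × 0.4852 = 2.693 V.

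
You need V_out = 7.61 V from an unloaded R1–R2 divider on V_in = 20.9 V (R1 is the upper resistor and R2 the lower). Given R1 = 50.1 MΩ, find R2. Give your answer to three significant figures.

R2 ≈ 28.7 MΩ

Required fraction k = V_out/V_in = 0.3641.
Rearranging, R2 = R1·k/(1−k) = 50.1 × 0.5726 = 28.69 MΩ.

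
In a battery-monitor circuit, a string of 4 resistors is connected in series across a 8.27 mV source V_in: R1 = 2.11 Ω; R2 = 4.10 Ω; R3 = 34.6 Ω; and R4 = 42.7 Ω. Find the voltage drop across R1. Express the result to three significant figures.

Series total: ΣR = 2.11 + 4.10 + 34.6 + 42.7 = 83.51 Ω.
V = V_in · R/ΣR = 8.27 × 0.02527 = 0.2090 mV.

V ≈ 0.209 mV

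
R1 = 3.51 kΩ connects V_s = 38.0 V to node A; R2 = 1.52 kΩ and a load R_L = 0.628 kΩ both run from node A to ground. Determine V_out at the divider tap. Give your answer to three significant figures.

R2 ‖ R_L = (1.52 × 0.628)/(1.52 + 0.628) = 0.4444 kΩ.
Voltage divider with the loaded lower leg: V_out = 38.0 × 0.4444/(3.51 + 0.4444) = 38.0 × 0.1124 = 4.270 V.

V_out ≈ 4.27 V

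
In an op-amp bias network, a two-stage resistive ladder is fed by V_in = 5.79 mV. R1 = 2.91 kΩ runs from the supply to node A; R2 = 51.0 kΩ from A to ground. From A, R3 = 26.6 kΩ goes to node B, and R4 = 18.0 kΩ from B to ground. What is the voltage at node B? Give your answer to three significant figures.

Node A sees R2 in parallel with the series input of stage 2, R3 + R4 = 44.60 kΩ.
R2 ‖ (R3+R4) = 23.79 kΩ.
First divider: V_A = V_in · 23.79/(2.91 + 23.79) = 5.159 mV.
V_B = V_A × 0.4036 = 2.082 mV.

V_B ≈ 2.08 mV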